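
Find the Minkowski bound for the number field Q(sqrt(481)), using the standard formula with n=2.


d = 481, d mod 4 = 1, so disc(K) = d = 481; |disc(K)| = 481
Real quadratic field, so n = 2, s = r2 = 0, r1 = 2
M = (n!/n^n) * (4/pi)^s * sqrt(|disc(K)|) = (2!/2^2) * (4/pi)^0 * sqrt(481)
= 0.5 * 1.000000 * 21.931712
= 10.9659

10.9659


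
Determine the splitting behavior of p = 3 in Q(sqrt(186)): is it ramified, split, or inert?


K = Q(sqrt(186)). Since d mod 4 = 2, disc(K) = 744.
Check p | disc: 744 mod 3 = 0.
p divides disc, so p ramifies: (p) = P^2 with e=2, f=1, g=1.
Therefore p is ramified.

ramified


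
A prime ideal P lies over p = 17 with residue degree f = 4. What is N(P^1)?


N(P^a) = p^(a*f)
= 17^(1*4)
= 17^4
= 83521

83521


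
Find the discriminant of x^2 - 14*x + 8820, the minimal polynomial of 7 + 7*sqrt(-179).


The element 7 + 7*sqrt(-179) has minimal polynomial:
x^2 - 14*x + 8820
Discriminant = (-14)^2 - 4*(8820)
= 196 - 35280
= -35084

-35084


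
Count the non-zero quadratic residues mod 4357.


For prime p, the number of non-zero quadratic residues is (p-1)/2.
= (4357-1)/2
= 2178

2178


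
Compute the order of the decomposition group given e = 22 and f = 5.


|D_P| = e * f
= 22 * 5
= 110

110


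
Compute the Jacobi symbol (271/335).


Compute (271/335) via quadratic reciprocity:
  reciprocity: (271/335) -> -(335/271)
  reduce: (64/271)
  pull out 2: (2/271) = +1  (since 271 mod 8 = 7)
  pull out 2: (2/271) = +1  (since 271 mod 8 = 7)
  pull out 2: (2/271) = +1  (since 271 mod 8 = 7)
  pull out 2: (2/271) = +1  (since 271 mod 8 = 7)
  pull out 2: (2/271) = +1  (since 271 mod 8 = 7)
  pull out 2: (2/271) = +1  (since 271 mod 8 = 7)
  (1/271) = 1
Product of signs = -1

-1


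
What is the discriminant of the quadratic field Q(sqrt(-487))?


For K = Q(sqrt(d)) with d squarefree: disc(K) = d if d = 1 mod 4, and disc(K) = 4d if d = 2 or 3 mod 4.
Here d = -487, and d mod 4 = 1.
d = 1 mod 4 (O_K = Z[(1+sqrt(d))/2]), so disc(K) = d = -487

-487


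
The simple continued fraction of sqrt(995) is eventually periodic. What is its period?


Run the CF algorithm for sqrt(995).
a_0 = floor(sqrt(995)) = 31; set m_0=0, q_0=1.
Recurrence: m' = q*a - m,  q' = (d - m'^2)/q,  a' = floor((a_0 + m')/q').
  step 1: m=31, q=34, a=1
  step 2: m=3, q=29, a=1
  step 3: m=26, q=11, a=5
  step 4: m=29, q=14, a=4
  step 5: m=27, q=19, a=3
  step 6: m=30, q=5, a=12
  step 7: m=30, q=19, a=3
  step 8: m=27, q=14, a=4
  step 9: m=29, q=11, a=5
  step 10: m=26, q=29, a=1
  step 11: m=3, q=34, a=1
  step 12: m=31, q=1, a=62
a_12 = 2*a_0 = 62, so the period closes here.
sqrt(995) = [31; 1, 1, 5, 4, 3, 12, 3, 4, 5, 1, 1, 62]
Period length = 12

12


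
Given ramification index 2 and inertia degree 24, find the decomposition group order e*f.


|D_P| = e * f
= 2 * 24
= 48

48


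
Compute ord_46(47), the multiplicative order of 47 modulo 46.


We want ord_46(47), the smallest k >= 1 with 47^k = 1 mod 46.
n = 46 = 2 * 23, phi(46) = 22; the order divides phi(n).
Divisors of 22: 1, 2, 11, 22
Repeated squaring mod 46: 47^1 = 1, 47^2 = 1, 47^4 = 1, 47^8 = 1, 47^16 = 1
Test divisors in increasing order:
  k=1: 47^1 = 1 mod 46  <- first divisor giving 1
Order = 1

1


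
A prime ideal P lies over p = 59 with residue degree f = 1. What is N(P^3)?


N(P^a) = p^(a*f)
= 59^(3*1)
= 59^3
= 205379

205379


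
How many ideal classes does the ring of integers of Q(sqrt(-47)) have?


K = Q(sqrt(-47)). d mod 4 = 1, so D = disc(K) = d = -47
h(K) equals the number of primitive reduced positive-definite forms (a, b, c) = a*x^2 + b*x*y + c*y^2 with b^2 - 4ac = D,
where reduced means |b| <= a <= c, with b >= 0 whenever |b| = a or a = c, and primitive means gcd(a, b, c) = 1.
Reduced forces 3a^2 <= |D| = 47, so 1 <= a <= 3; b must have the parity of D, and c = (b^2 - D)/(4a) must be an integer >= a.
Enumerate a = 1..3, b in [-a, a]:
  a=1: (1, 1, 12)  [1]
  a=2: (2, -1, 6), (2, 1, 6)  [2]
  a=3: (3, -1, 4), (3, 1, 4)  [2]
Total reduced forms: 1 + 2 + 2 = 5
h = 5

5


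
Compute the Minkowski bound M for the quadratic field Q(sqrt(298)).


d = 298, d mod 4 = 2, so disc(K) = 4d = 1192; |disc(K)| = 1192
Real quadratic field, so n = 2, s = r2 = 0, r1 = 2
M = (n!/n^n) * (4/pi)^s * sqrt(|disc(K)|) = (2!/2^2) * (4/pi)^0 * sqrt(1192)
= 0.5 * 1.000000 * 34.525353
= 17.2627

17.2627


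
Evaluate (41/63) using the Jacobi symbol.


Compute (41/63) via quadratic reciprocity:
  reciprocity: (41/63) -> +(63/41)
  reduce: (22/41)
  pull out 2: (2/41) = +1  (since 41 mod 8 = 1)
  reciprocity: (11/41) -> +(41/11)
  reduce: (8/11)
  pull out 2: (2/11) = -1  (since 11 mod 8 = 3)
  pull out 2: (2/11) = -1  (since 11 mod 8 = 3)
  pull out 2: (2/11) = -1  (since 11 mod 8 = 3)
  (1/11) = 1
Product of signs = -1

-1


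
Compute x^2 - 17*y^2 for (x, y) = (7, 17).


x^2 - d*y^2
= 7^2 - 17*17^2
= 49 - 4913
= -4864

-4864


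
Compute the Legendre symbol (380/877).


p = 877 is prime, so compute (380/877) with the reciprocity algorithm (Jacobi-symbol steps: pull out 2s via (2/n), flip via reciprocity, reduce):
  pull out 2: (2/877) = -1  (since 877 mod 8 = 5)
  pull out 2: (2/877) = -1  (since 877 mod 8 = 5)
  reciprocity: (95/877) -> +(877/95)
  reduce: (22/95)
  pull out 2: (2/95) = +1  (since 95 mod 8 = 7)
  reciprocity: (11/95) -> -(95/11)
  reduce: (7/11)
  reciprocity: (7/11) -> -(11/7)
  reduce: (4/7)
  pull out 2: (2/7) = +1  (since 7 mod 8 = 7)
  pull out 2: (2/7) = +1  (since 7 mod 8 = 7)
  (1/7) = 1
Product of signs = 1
(380/877) = 1

1


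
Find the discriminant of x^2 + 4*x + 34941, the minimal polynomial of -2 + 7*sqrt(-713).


The element -2 + 7*sqrt(-713) has minimal polynomial:
x^2 + 4*x + 34941
Discriminant = (4)^2 - 4*(34941)
= 16 - 139764
= -139748

-139748


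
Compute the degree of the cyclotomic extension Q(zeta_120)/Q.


The degree equals Euler's totient phi(120).
120 = 2^3 * 3 * 5
phi(120) = 32

32


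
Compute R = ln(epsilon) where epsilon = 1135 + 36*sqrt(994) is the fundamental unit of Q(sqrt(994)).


epsilon = 1135 + 36*sqrt(994)
= 2269.9996
R = ln(2269.9996)
= 7.7275

7.7275


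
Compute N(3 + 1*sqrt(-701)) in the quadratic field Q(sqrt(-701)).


N(a + b*sqrt(d)) = a^2 - d*b^2
= (3)^2 - (-701)*(1)^2
= 9 + 701
= 710

710


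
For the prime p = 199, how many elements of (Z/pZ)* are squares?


For prime p, the number of non-zero quadratic residues is (p-1)/2.
= (199-1)/2
= 99

99


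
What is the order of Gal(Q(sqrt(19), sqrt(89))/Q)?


The 2 square roots of distinct primes are multiplicatively independent over Q,
so [K:Q] = 2^2 and Gal(K/Q) is isomorphic to (Z/2Z)^2.
|Gal| = 2^2 = 4

4


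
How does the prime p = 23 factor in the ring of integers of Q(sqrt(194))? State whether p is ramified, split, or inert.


K = Q(sqrt(194)). Since d mod 4 = 2, disc(K) = 776.
Check p | disc: 776 mod 23 = 17.
p does not divide disc. Compute Legendre symbol (d/p):
10^((23-1)/2) mod 23 = -1
(d/p) = -1, so p is inert: (p) stays prime with e=1, f=2, g=1.
Therefore p is inert.

inert


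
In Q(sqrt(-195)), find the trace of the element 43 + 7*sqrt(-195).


Tr(a + b*sqrt(d)) = (a + b*sqrt(d)) + (a - b*sqrt(d)) = 2a
= 2 * (43)
= 86

86


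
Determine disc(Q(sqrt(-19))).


For K = Q(sqrt(d)) with d squarefree: disc(K) = d if d = 1 mod 4, and disc(K) = 4d if d = 2 or 3 mod 4.
Here d = -19, and d mod 4 = 1.
d = 1 mod 4 (O_K = Z[(1+sqrt(d))/2]), so disc(K) = d = -19

-19


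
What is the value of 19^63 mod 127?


p = 127 is prime and the exponent is (p-1)/2 = 63, so by Euler's criterion 19^63 = (19/127) = +1 or -1 mod 127.
Compute by square-and-multiply:
  63 = 32 + 16 + 8 + 4 + 2 + 1 (binary 111111)
  Repeated squaring mod 127: 19^1 = 19, 19^2 = 107, 19^4 = 19, 19^8 = 107, 19^16 = 19, 19^32 = 107
  19^63 = 19^32 * 19^16 * 19^8 * 19^4 * 19^2 * 19^1 = 107 * 19 * 107 * 19 * 107 * 19 mod 127
    107 * 19 = 2033 = 1 mod 127
    1 * 107 = 107 = 107 mod 127
    107 * 19 = 2033 = 1 mod 127
    1 * 107 = 107 = 107 mod 127
    107 * 19 = 2033 = 1 mod 127
  19^63 = 1 mod 127
Result 1: 19 is a quadratic residue mod 127.
19^63 mod 127 = 1

1


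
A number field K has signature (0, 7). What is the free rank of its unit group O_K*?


By Dirichlet's unit theorem:
rank = r1 + r2 - 1
= 0 + 7 - 1
= 6

6


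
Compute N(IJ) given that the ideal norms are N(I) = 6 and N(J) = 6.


N(IJ) = N(I) * N(J)
= 6 * 6
= 36

36


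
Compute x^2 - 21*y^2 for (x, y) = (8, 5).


x^2 - d*y^2
= 8^2 - 21*5^2
= 64 - 525
= -461

-461


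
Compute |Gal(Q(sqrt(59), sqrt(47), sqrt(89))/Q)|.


The 3 square roots of distinct primes are multiplicatively independent over Q,
so [K:Q] = 2^3 and Gal(K/Q) is isomorphic to (Z/2Z)^3.
|Gal| = 2^3 = 8

8


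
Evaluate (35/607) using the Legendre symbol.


p = 607 is prime, so compute (35/607) with the reciprocity algorithm (Jacobi-symbol steps: pull out 2s via (2/n), flip via reciprocity, reduce):
  reciprocity: (35/607) -> -(607/35)
  reduce: (12/35)
  pull out 2: (2/35) = -1  (since 35 mod 8 = 3)
  pull out 2: (2/35) = -1  (since 35 mod 8 = 3)
  reciprocity: (3/35) -> -(35/3)
  reduce: (2/3)
  pull out 2: (2/3) = -1  (since 3 mod 8 = 3)
  (1/3) = 1
Product of signs = -1
(35/607) = -1

-1


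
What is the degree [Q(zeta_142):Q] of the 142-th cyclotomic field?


The degree equals Euler's totient phi(142).
142 = 2 * 71
phi(142) = 70

70


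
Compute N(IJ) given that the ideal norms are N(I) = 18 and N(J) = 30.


N(IJ) = N(I) * N(J)
= 18 * 30
= 540

540


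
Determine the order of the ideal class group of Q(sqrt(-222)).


K = Q(sqrt(-222)). d mod 4 = 2, so D = disc(K) = 4d = -888
h(K) equals the number of primitive reduced positive-definite forms (a, b, c) = a*x^2 + b*x*y + c*y^2 with b^2 - 4ac = D,
where reduced means |b| <= a <= c, with b >= 0 whenever |b| = a or a = c, and primitive means gcd(a, b, c) = 1.
Reduced forces 3a^2 <= |D| = 888, so 1 <= a <= 17; b must have the parity of D, and c = (b^2 - D)/(4a) must be an integer >= a.
Enumerate a = 1..17, b in [-a, a]:
  a=1: (1, 0, 222)  [1]
  a=2: (2, 0, 111)  [1]
  a=3: (3, 0, 74)  [1]
  a=4..5: none
  a=6: (6, 0, 37)  [1]
  a=7: (7, -6, 33), (7, 6, 33)  [2]
  a=8..10: none
  a=11: (11, -6, 21), (11, 6, 21)  [2]
  a=12: none
  a=13: (13, -10, 19), (13, 10, 19)  [2]
  a=14: (14, -8, 17), (14, 8, 17)  [2]
  a=15..17: none
Total reduced forms: 1 + 1 + 1 + 1 + 2 + 2 + 2 + 2 = 12
h = 12

12


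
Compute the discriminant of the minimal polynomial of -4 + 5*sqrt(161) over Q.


The element -4 + 5*sqrt(161) has minimal polynomial:
x^2 + 8*x - 4009
Discriminant = (8)^2 - 4*(-4009)
= 64 + 16036
= 16100

16100


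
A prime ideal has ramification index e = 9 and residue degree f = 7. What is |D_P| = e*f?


|D_P| = e * f
= 9 * 7
= 63

63


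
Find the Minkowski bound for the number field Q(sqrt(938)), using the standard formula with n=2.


d = 938, d mod 4 = 2, so disc(K) = 4d = 3752; |disc(K)| = 3752
Real quadratic field, so n = 2, s = r2 = 0, r1 = 2
M = (n!/n^n) * (4/pi)^s * sqrt(|disc(K)|) = (2!/2^2) * (4/pi)^0 * sqrt(3752)
= 0.5 * 1.000000 * 61.253571
= 30.6268

30.6268


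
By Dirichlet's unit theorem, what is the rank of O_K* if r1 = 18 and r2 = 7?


By Dirichlet's unit theorem:
rank = r1 + r2 - 1
= 18 + 7 - 1
= 24

24


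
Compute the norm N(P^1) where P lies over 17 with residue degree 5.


N(P^a) = p^(a*f)
= 17^(1*5)
= 17^5
= 1419857

1419857


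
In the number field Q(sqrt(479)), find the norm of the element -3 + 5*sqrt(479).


N(a + b*sqrt(d)) = a^2 - d*b^2
= (-3)^2 - (479)*(5)^2
= 9 - 11975
= -11966

-11966


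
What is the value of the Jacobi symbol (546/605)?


Compute (546/605) via quadratic reciprocity:
  pull out 2: (2/605) = -1  (since 605 mod 8 = 5)
  reciprocity: (273/605) -> +(605/273)
  reduce: (59/273)
  reciprocity: (59/273) -> +(273/59)
  reduce: (37/59)
  reciprocity: (37/59) -> +(59/37)
  reduce: (22/37)
  pull out 2: (2/37) = -1  (since 37 mod 8 = 5)
  reciprocity: (11/37) -> +(37/11)
  reduce: (4/11)
  pull out 2: (2/11) = -1  (since 11 mod 8 = 3)
  pull out 2: (2/11) = -1  (since 11 mod 8 = 3)
  (1/11) = 1
Product of signs = 1

1


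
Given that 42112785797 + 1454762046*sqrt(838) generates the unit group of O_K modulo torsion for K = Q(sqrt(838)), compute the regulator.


epsilon = 42112785797 + 1454762046*sqrt(838)
= 8.4226e+10
R = ln(8.4226e+10)
= 25.1568

25.1568


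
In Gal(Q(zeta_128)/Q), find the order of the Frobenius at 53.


The Frobenius at p in Gal(Q(zeta_n)/Q) = (Z/nZ)* is the class of p, so its order is ord_128(53), the smallest k >= 1 with 53^k = 1 mod 128.
n = 128 = 2^7, phi(128) = 64; the order divides phi(n).
Divisors of 64: 1, 2, 4, 8, 16, 32, 64
Repeated squaring mod 128: 53^1 = 53, 53^2 = 121, 53^4 = 49, 53^8 = 97, 53^16 = 65, 53^32 = 1, 53^64 = 1
Test divisors in increasing order:
  k=1: 53^1 = 53 mod 128
  k=2: 53^2 = 121 mod 128
  k=4: 53^4 = 49 mod 128
  k=8: 53^8 = 97 mod 128
  k=16: 53^16 = 65 mod 128
  k=32: 53^32 = 1 mod 128  <- first divisor giving 1
Order = 32

32


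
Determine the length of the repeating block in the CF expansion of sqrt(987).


Run the CF algorithm for sqrt(987).
a_0 = floor(sqrt(987)) = 31; set m_0=0, q_0=1.
Recurrence: m' = q*a - m,  q' = (d - m'^2)/q,  a' = floor((a_0 + m')/q').
  step 1: m=31, q=26, a=2
  step 2: m=21, q=21, a=2
  step 3: m=21, q=26, a=2
  step 4: m=31, q=1, a=62
a_4 = 2*a_0 = 62, so the period closes here.
sqrt(987) = [31; 2, 2, 2, 62]
Period length = 4

4


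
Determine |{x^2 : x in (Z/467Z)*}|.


For prime p, the number of non-zero quadratic residues is (p-1)/2.
= (467-1)/2
= 233

233


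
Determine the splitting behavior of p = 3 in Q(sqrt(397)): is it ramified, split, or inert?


K = Q(sqrt(397)). Since d mod 4 = 1, disc(K) = 397.
Check p | disc: 397 mod 3 = 1.
p does not divide disc. Compute Legendre symbol (d/p):
1^((3-1)/2) mod 3 = 1
(d/p) = 1, so p splits: (p) = P*P' with e=1, f=1, g=2.
Therefore p is split.

split


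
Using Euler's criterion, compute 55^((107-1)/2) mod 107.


p = 107 is prime and the exponent is (p-1)/2 = 53, so by Euler's criterion 55^53 = (55/107) = +1 or -1 mod 107.
Compute by square-and-multiply:
  53 = 32 + 16 + 4 + 1 (binary 110101)
  Repeated squaring mod 107: 55^1 = 55, 55^2 = 29, 55^4 = 92, 55^8 = 11, 55^16 = 14, 55^32 = 89
  55^53 = 55^32 * 55^16 * 55^4 * 55^1 = 89 * 14 * 92 * 55 mod 107
    89 * 14 = 1246 = 69 mod 107
    69 * 92 = 6348 = 35 mod 107
    35 * 55 = 1925 = 106 mod 107
  55^53 = 106 mod 107
Result 106 = p - 1 = -1 mod 107: 55 is a quadratic non-residue mod 107. As a residue in [0, p-1] the value is 106.
55^53 mod 107 = 106

106


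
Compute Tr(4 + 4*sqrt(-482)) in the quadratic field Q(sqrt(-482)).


Tr(a + b*sqrt(d)) = (a + b*sqrt(d)) + (a - b*sqrt(d)) = 2a
= 2 * (4)
= 8

8


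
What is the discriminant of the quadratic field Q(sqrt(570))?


For K = Q(sqrt(d)) with d squarefree: disc(K) = d if d = 1 mod 4, and disc(K) = 4d if d = 2 or 3 mod 4.
Here d = 570, and d mod 4 = 2.
d = 2 mod 4, not 1 (O_K = Z[sqrt(d)]), so disc(K) = 4d = 4 * (570) = 2280

2280


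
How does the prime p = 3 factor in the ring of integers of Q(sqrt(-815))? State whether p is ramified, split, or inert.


K = Q(sqrt(-815)). Since d mod 4 = 1, disc(K) = -815.
Check p | disc: -815 mod 3 = 1.
p does not divide disc. Compute Legendre symbol (d/p):
1^((3-1)/2) mod 3 = 1
(d/p) = 1, so p splits: (p) = P*P' with e=1, f=1, g=2.
Therefore p is split.

split


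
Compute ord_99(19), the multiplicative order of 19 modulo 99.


We want ord_99(19), the smallest k >= 1 with 19^k = 1 mod 99.
n = 99 = 3^2 * 11, phi(99) = 60; the order divides phi(n).
Divisors of 60: 1, 2, 3, 4, 5, 6, 10, 12, 15, 20, 30, 60
Repeated squaring mod 99: 19^1 = 19, 19^2 = 64, 19^4 = 37, 19^8 = 82, 19^16 = 91, 19^32 = 64
Test divisors in increasing order:
  k=1: 19^1 = 19 mod 99
  k=2: 19^2 = 64 mod 99
  k=3: 19^3 = 64 * 19 = 28 mod 99
  k=4: 19^4 = 37 mod 99
  k=5: 19^5 = 37 * 19 = 10 mod 99
  k=6: 19^6 = 37 * 64 = 91 mod 99
  k=10: 19^10 = 82 * 64 = 1 mod 99  <- first divisor giving 1
Order = 10

10


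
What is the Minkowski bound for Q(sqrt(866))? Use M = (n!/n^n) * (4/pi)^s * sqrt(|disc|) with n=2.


d = 866, d mod 4 = 2, so disc(K) = 4d = 3464; |disc(K)| = 3464
Real quadratic field, so n = 2, s = r2 = 0, r1 = 2
M = (n!/n^n) * (4/pi)^s * sqrt(|disc(K)|) = (2!/2^2) * (4/pi)^0 * sqrt(3464)
= 0.5 * 1.000000 * 58.855756
= 29.4279

29.4279


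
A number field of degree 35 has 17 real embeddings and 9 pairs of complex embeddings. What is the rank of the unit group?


By Dirichlet's unit theorem:
rank = r1 + r2 - 1
= 17 + 9 - 1
= 25

25


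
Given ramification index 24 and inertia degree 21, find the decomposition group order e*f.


|D_P| = e * f
= 24 * 21
= 504

504


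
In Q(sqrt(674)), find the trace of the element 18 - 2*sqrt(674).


Tr(a + b*sqrt(d)) = (a + b*sqrt(d)) + (a - b*sqrt(d)) = 2a
= 2 * (18)
= 36

36


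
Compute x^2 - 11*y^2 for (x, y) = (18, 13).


x^2 - d*y^2
= 18^2 - 11*13^2
= 324 - 1859
= -1535

-1535


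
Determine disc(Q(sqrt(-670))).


For K = Q(sqrt(d)) with d squarefree: disc(K) = d if d = 1 mod 4, and disc(K) = 4d if d = 2 or 3 mod 4.
Here d = -670, and d mod 4 = 2.
d = 2 mod 4, not 1 (O_K = Z[sqrt(d)]), so disc(K) = 4d = 4 * (-670) = -2680

-2680


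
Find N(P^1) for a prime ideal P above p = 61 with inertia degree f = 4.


N(P^a) = p^(a*f)
= 61^(1*4)
= 61^4
= 13845841

13845841


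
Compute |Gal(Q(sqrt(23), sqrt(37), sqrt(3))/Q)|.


The 3 square roots of distinct primes are multiplicatively independent over Q,
so [K:Q] = 2^3 and Gal(K/Q) is isomorphic to (Z/2Z)^3.
|Gal| = 2^3 = 8

8


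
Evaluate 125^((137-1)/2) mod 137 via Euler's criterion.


p = 137 is prime and the exponent is (p-1)/2 = 68, so by Euler's criterion 125^68 = (125/137) = +1 or -1 mod 137.
Compute by square-and-multiply:
  68 = 64 + 4 (binary 1000100)
  Repeated squaring mod 137: 125^1 = 125, 125^2 = 7, 125^4 = 49, 125^8 = 72, 125^16 = 115, 125^32 = 73, 125^64 = 123
  125^68 = 125^64 * 125^4 = 123 * 49 mod 137
    123 * 49 = 6027 = 136 mod 137
  125^68 = 136 mod 137
Result 136 = p - 1 = -1 mod 137: 125 is a quadratic non-residue mod 137. As a residue in [0, p-1] the value is 136.
125^68 mod 137 = 136

136


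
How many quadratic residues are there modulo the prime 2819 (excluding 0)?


For prime p, the number of non-zero quadratic residues is (p-1)/2.
= (2819-1)/2
= 1409

1409


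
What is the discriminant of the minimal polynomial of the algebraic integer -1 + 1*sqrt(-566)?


The element -1 + 1*sqrt(-566) has minimal polynomial:
x^2 + 2*x + 567
Discriminant = (2)^2 - 4*(567)
= 4 - 2268
= -2264

-2264


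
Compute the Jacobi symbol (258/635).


Compute (258/635) via quadratic reciprocity:
  pull out 2: (2/635) = -1  (since 635 mod 8 = 3)
  reciprocity: (129/635) -> +(635/129)
  reduce: (119/129)
  reciprocity: (119/129) -> +(129/119)
  reduce: (10/119)
  pull out 2: (2/119) = +1  (since 119 mod 8 = 7)
  reciprocity: (5/119) -> +(119/5)
  reduce: (4/5)
  pull out 2: (2/5) = -1  (since 5 mod 8 = 5)
  pull out 2: (2/5) = -1  (since 5 mod 8 = 5)
  (1/5) = 1
Product of signs = -1

-1


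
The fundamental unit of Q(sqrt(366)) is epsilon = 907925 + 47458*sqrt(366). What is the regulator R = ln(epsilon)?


epsilon = 907925 + 47458*sqrt(366)
= 1.8158e+06
R = ln(1.8158e+06)
= 14.4121

14.4121


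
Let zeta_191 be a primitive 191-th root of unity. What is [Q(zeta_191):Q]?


The degree equals Euler's totient phi(191).
191 = 191
phi(191) = 190

190


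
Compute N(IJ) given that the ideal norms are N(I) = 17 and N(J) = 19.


N(IJ) = N(I) * N(J)
= 17 * 19
= 323

323


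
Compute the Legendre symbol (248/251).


p = 251 is prime, so compute (248/251) with the reciprocity algorithm (Jacobi-symbol steps: pull out 2s via (2/n), flip via reciprocity, reduce):
  pull out 2: (2/251) = -1  (since 251 mod 8 = 3)
  pull out 2: (2/251) = -1  (since 251 mod 8 = 3)
  pull out 2: (2/251) = -1  (since 251 mod 8 = 3)
  reciprocity: (31/251) -> -(251/31)
  reduce: (3/31)
  reciprocity: (3/31) -> -(31/3)
  reduce: (1/3)
  (1/3) = 1
Product of signs = -1
(248/251) = -1

-1


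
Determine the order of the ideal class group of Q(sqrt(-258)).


K = Q(sqrt(-258)). d mod 4 = 2, so D = disc(K) = 4d = -1032
h(K) equals the number of primitive reduced positive-definite forms (a, b, c) = a*x^2 + b*x*y + c*y^2 with b^2 - 4ac = D,
where reduced means |b| <= a <= c, with b >= 0 whenever |b| = a or a = c, and primitive means gcd(a, b, c) = 1.
Reduced forces 3a^2 <= |D| = 1032, so 1 <= a <= 18; b must have the parity of D, and c = (b^2 - D)/(4a) must be an integer >= a.
Enumerate a = 1..18, b in [-a, a]:
  a=1: (1, 0, 258)  [1]
  a=2: (2, 0, 129)  [1]
  a=3: (3, 0, 86)  [1]
  a=4..5: none
  a=6: (6, 0, 43)  [1]
  a=7: (7, -2, 37), (7, 2, 37)  [2]
  a=8..13: none
  a=14: (14, -12, 21), (14, 12, 21)  [2]
  a=15..18: none
Total reduced forms: 1 + 1 + 1 + 1 + 2 + 2 = 8
h = 8

8


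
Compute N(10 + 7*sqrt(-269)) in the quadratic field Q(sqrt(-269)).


N(a + b*sqrt(d)) = a^2 - d*b^2
= (10)^2 - (-269)*(7)^2
= 100 + 13181
= 13281

13281


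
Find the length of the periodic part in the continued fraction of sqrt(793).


Run the CF algorithm for sqrt(793).
a_0 = floor(sqrt(793)) = 28; set m_0=0, q_0=1.
Recurrence: m' = q*a - m,  q' = (d - m'^2)/q,  a' = floor((a_0 + m')/q').
  step 1: m=28, q=9, a=6
  step 2: m=26, q=13, a=4
  step 3: m=26, q=9, a=6
  step 4: m=28, q=1, a=56
a_4 = 2*a_0 = 56, so the period closes here.
sqrt(793) = [28; 6, 4, 6, 56]
Period length = 4

4


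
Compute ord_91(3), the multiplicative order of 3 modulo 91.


We want ord_91(3), the smallest k >= 1 with 3^k = 1 mod 91.
n = 91 = 7 * 13, phi(91) = 72; the order divides phi(n).
Divisors of 72: 1, 2, 3, 4, 6, 8, 9, 12, 18, 24, 36, 72
Repeated squaring mod 91: 3^1 = 3, 3^2 = 9, 3^4 = 81, 3^8 = 9, 3^16 = 81, 3^32 = 9, 3^64 = 81
Test divisors in increasing order:
  k=1: 3^1 = 3 mod 91
  k=2: 3^2 = 9 mod 91
  k=3: 3^3 = 9 * 3 = 27 mod 91
  k=4: 3^4 = 81 mod 91
  k=6: 3^6 = 81 * 9 = 1 mod 91  <- first divisor giving 1
Order = 6

6


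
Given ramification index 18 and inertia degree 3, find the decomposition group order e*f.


|D_P| = e * f
= 18 * 3
= 54

54


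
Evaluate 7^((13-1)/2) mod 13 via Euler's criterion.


p = 13 is prime and the exponent is (p-1)/2 = 6, so by Euler's criterion 7^6 = (7/13) = +1 or -1 mod 13.
Compute by square-and-multiply:
  6 = 4 + 2 (binary 110)
  Repeated squaring mod 13: 7^1 = 7, 7^2 = 10, 7^4 = 9
  7^6 = 7^4 * 7^2 = 9 * 10 mod 13
    9 * 10 = 90 = 12 mod 13
  7^6 = 12 mod 13
Result 12 = p - 1 = -1 mod 13: 7 is a quadratic non-residue mod 13. As a residue in [0, p-1] the value is 12.
7^6 mod 13 = 12

12


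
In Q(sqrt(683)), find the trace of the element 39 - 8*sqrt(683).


Tr(a + b*sqrt(d)) = (a + b*sqrt(d)) + (a - b*sqrt(d)) = 2a
= 2 * (39)
= 78

78


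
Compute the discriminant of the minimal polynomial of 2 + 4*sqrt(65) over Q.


The element 2 + 4*sqrt(65) has minimal polynomial:
x^2 - 4*x - 1036
Discriminant = (-4)^2 - 4*(-1036)
= 16 + 4144
= 4160

4160


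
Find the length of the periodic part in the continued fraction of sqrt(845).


Run the CF algorithm for sqrt(845).
a_0 = floor(sqrt(845)) = 29; set m_0=0, q_0=1.
Recurrence: m' = q*a - m,  q' = (d - m'^2)/q,  a' = floor((a_0 + m')/q').
  step 1: m=29, q=4, a=14
  step 2: m=27, q=29, a=1
  step 3: m=2, q=29, a=1
  step 4: m=27, q=4, a=14
  step 5: m=29, q=1, a=58
a_5 = 2*a_0 = 58, so the period closes here.
sqrt(845) = [29; 14, 1, 1, 14, 58]
Period length = 5

5


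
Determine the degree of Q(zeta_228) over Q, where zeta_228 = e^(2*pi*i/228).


The degree equals Euler's totient phi(228).
228 = 2^2 * 3 * 19
phi(228) = 72

72


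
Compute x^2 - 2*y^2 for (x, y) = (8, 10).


x^2 - d*y^2
= 8^2 - 2*10^2
= 64 - 200
= -136

-136


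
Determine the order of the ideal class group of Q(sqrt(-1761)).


K = Q(sqrt(-1761)). d mod 4 = 3, so D = disc(K) = 4d = -7044
h(K) equals the number of primitive reduced positive-definite forms (a, b, c) = a*x^2 + b*x*y + c*y^2 with b^2 - 4ac = D,
where reduced means |b| <= a <= c, with b >= 0 whenever |b| = a or a = c, and primitive means gcd(a, b, c) = 1.
Reduced forces 3a^2 <= |D| = 7044, so 1 <= a <= 48; b must have the parity of D, and c = (b^2 - D)/(4a) must be an integer >= a.
Enumerate a = 1..48, b in [-a, a]:
  a=1: (1, 0, 1761)  [1]
  a=2: (2, 2, 881)  [1]
  a=3: (3, 0, 587)  [1]
  a=4: none
  a=5: (5, -4, 353), (5, 4, 353)  [2]
  a=6: (6, 6, 295)  [1]
  a=7..9: none
  a=10: (10, -6, 177), (10, 6, 177)  [2]
  a=11..14: none
  a=15: (15, -6, 118), (15, 6, 118)  [2]
  a=16..18: none
  a=19: (19, -10, 94), (19, 10, 94)  [2]
  a=20..24: none
  a=25: (25, -16, 73), (25, 16, 73)  [2]
  a=26..29: none
  a=30: (30, -6, 59), (30, 6, 59)  [2]
  a=31..37: none
  a=38: (38, -10, 47), (38, 10, 47)  [2]
  a=39..40: none
  a=41: (41, -34, 50), (41, 34, 50)  [2]
  a=42..48: none
Total reduced forms: 1 + 1 + 1 + 2 + 1 + 2 + 2 + 2 + 2 + 2 + 2 + 2 = 20
h = 20

20


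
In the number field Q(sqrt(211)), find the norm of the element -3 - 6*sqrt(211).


N(a + b*sqrt(d)) = a^2 - d*b^2
= (-3)^2 - (211)*(-6)^2
= 9 - 7596
= -7587

-7587


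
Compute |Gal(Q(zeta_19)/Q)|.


|Gal(Q(zeta_19)/Q)| = phi(19)
= 18

18


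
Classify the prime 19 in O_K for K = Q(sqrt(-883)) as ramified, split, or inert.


K = Q(sqrt(-883)). Since d mod 4 = 1, disc(K) = -883.
Check p | disc: -883 mod 19 = 10.
p does not divide disc. Compute Legendre symbol (d/p):
10^((19-1)/2) mod 19 = -1
(d/p) = -1, so p is inert: (p) stays prime with e=1, f=2, g=1.
Therefore p is inert.

inert


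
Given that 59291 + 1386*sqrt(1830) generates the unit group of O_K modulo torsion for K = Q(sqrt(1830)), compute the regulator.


epsilon = 59291 + 1386*sqrt(1830)
= 118582.0000
R = ln(118582.0000)
= 11.6834

11.6834


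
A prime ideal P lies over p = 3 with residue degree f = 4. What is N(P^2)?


N(P^a) = p^(a*f)
= 3^(2*4)
= 3^8
= 6561

6561


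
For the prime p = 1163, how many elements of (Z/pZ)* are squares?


For prime p, the number of non-zero quadratic residues is (p-1)/2.
= (1163-1)/2
= 581

581


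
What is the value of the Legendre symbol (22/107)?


p = 107 is prime, so compute (22/107) with the reciprocity algorithm (Jacobi-symbol steps: pull out 2s via (2/n), flip via reciprocity, reduce):
  pull out 2: (2/107) = -1  (since 107 mod 8 = 3)
  reciprocity: (11/107) -> -(107/11)
  reduce: (8/11)
  pull out 2: (2/11) = -1  (since 11 mod 8 = 3)
  pull out 2: (2/11) = -1  (since 11 mod 8 = 3)
  pull out 2: (2/11) = -1  (since 11 mod 8 = 3)
  (1/11) = 1
Product of signs = -1
(22/107) = -1

-1


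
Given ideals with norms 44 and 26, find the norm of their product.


N(IJ) = N(I) * N(J)
= 44 * 26
= 1144

1144


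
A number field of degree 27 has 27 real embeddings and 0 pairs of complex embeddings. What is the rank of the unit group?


By Dirichlet's unit theorem:
rank = r1 + r2 - 1
= 27 + 0 - 1
= 26

26


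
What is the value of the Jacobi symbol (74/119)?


Compute (74/119) via quadratic reciprocity:
  pull out 2: (2/119) = +1  (since 119 mod 8 = 7)
  reciprocity: (37/119) -> +(119/37)
  reduce: (8/37)
  pull out 2: (2/37) = -1  (since 37 mod 8 = 5)
  pull out 2: (2/37) = -1  (since 37 mod 8 = 5)
  pull out 2: (2/37) = -1  (since 37 mod 8 = 5)
  (1/37) = 1
Product of signs = -1

-1


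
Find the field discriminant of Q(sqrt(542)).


For K = Q(sqrt(d)) with d squarefree: disc(K) = d if d = 1 mod 4, and disc(K) = 4d if d = 2 or 3 mod 4.
Here d = 542, and d mod 4 = 2.
d = 2 mod 4, not 1 (O_K = Z[sqrt(d)]), so disc(K) = 4d = 4 * (542) = 2168

2168


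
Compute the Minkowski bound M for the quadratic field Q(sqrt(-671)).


d = -671, d mod 4 = 1, so disc(K) = d = -671; |disc(K)| = 671
Imaginary quadratic field, so n = 2, s = r2 = 1, r1 = 0
M = (n!/n^n) * (4/pi)^s * sqrt(|disc(K)|) = (2!/2^2) * (4/pi)^1 * sqrt(671)
= 0.5 * 1.273240 * 25.903668
= 16.4908

16.4908


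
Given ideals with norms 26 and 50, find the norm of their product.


N(IJ) = N(I) * N(J)
= 26 * 50
= 1300

1300


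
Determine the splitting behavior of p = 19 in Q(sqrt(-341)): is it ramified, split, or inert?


K = Q(sqrt(-341)). Since d mod 4 = 3, disc(K) = -1364.
Check p | disc: -1364 mod 19 = 4.
p does not divide disc. Compute Legendre symbol (d/p):
1^((19-1)/2) mod 19 = 1
(d/p) = 1, so p splits: (p) = P*P' with e=1, f=1, g=2.
Therefore p is split.

split


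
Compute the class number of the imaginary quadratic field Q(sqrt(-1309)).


K = Q(sqrt(-1309)). d mod 4 = 3, so D = disc(K) = 4d = -5236
h(K) equals the number of primitive reduced positive-definite forms (a, b, c) = a*x^2 + b*x*y + c*y^2 with b^2 - 4ac = D,
where reduced means |b| <= a <= c, with b >= 0 whenever |b| = a or a = c, and primitive means gcd(a, b, c) = 1.
Reduced forces 3a^2 <= |D| = 5236, so 1 <= a <= 41; b must have the parity of D, and c = (b^2 - D)/(4a) must be an integer >= a.
Enumerate a = 1..41, b in [-a, a]:
  a=1: (1, 0, 1309)  [1]
  a=2: (2, 2, 655)  [1]
  a=3..4: none
  a=5: (5, -2, 262), (5, 2, 262)  [2]
  a=6: none
  a=7: (7, 0, 187)  [1]
  a=8..9: none
  a=10: (10, -2, 131), (10, 2, 131)  [2]
  a=11: (11, 0, 119)  [1]
  a=12: none
  a=13: (13, -4, 101), (13, 4, 101)  [2]
  a=14: (14, 14, 97)  [1]
  a=15..16: none
  a=17: (17, 0, 77)  [1]
  a=18..21: none
  a=22: (22, 22, 65)  [1]
  a=23: (23, -10, 58), (23, 10, 58)  [2]
  a=24: none
  a=25: (25, -8, 53), (25, 8, 53)  [2]
  a=26: (26, -22, 55), (26, 22, 55)  [2]
  a=27..28: none
  a=29: (29, -10, 46), (29, 10, 46)  [2]
  a=30..33: none
  a=34: (34, 34, 47)  [1]
  a=35: (35, -28, 43), (35, 28, 43)  [2]
  a=36..41: none
Total reduced forms: 1 + 1 + 2 + 1 + 2 + 1 + 2 + 1 + 1 + 1 + 2 + 2 + 2 + 2 + 1 + 2 = 24
h = 24

24


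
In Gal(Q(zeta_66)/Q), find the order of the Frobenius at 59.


The Frobenius at p in Gal(Q(zeta_n)/Q) = (Z/nZ)* is the class of p, so its order is ord_66(59), the smallest k >= 1 with 59^k = 1 mod 66.
n = 66 = 2 * 3 * 11, phi(66) = 20; the order divides phi(n).
Divisors of 20: 1, 2, 4, 5, 10, 20
Repeated squaring mod 66: 59^1 = 59, 59^2 = 49, 59^4 = 25, 59^8 = 31, 59^16 = 37
Test divisors in increasing order:
  k=1: 59^1 = 59 mod 66
  k=2: 59^2 = 49 mod 66
  k=4: 59^4 = 25 mod 66
  k=5: 59^5 = 25 * 59 = 23 mod 66
  k=10: 59^10 = 31 * 49 = 1 mod 66  <- first divisor giving 1
Order = 10

10


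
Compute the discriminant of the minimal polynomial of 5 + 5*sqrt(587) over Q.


The element 5 + 5*sqrt(587) has minimal polynomial:
x^2 - 10*x - 14650
Discriminant = (-10)^2 - 4*(-14650)
= 100 + 58600
= 58700

58700


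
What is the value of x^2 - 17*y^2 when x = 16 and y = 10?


x^2 - d*y^2
= 16^2 - 17*10^2
= 256 - 1700
= -1444

-1444


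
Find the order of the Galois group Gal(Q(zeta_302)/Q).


|Gal(Q(zeta_302)/Q)| = phi(302)
= 150

150


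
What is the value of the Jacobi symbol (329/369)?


Compute (329/369) via quadratic reciprocity:
  reciprocity: (329/369) -> +(369/329)
  reduce: (40/329)
  pull out 2: (2/329) = +1  (since 329 mod 8 = 1)
  pull out 2: (2/329) = +1  (since 329 mod 8 = 1)
  pull out 2: (2/329) = +1  (since 329 mod 8 = 1)
  reciprocity: (5/329) -> +(329/5)
  reduce: (4/5)
  pull out 2: (2/5) = -1  (since 5 mod 8 = 5)
  pull out 2: (2/5) = -1  (since 5 mod 8 = 5)
  (1/5) = 1
Product of signs = 1

1


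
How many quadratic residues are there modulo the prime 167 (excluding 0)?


For prime p, the number of non-zero quadratic residues is (p-1)/2.
= (167-1)/2
= 83

83


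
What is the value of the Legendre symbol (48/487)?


p = 487 is prime, so compute (48/487) with the reciprocity algorithm (Jacobi-symbol steps: pull out 2s via (2/n), flip via reciprocity, reduce):
  pull out 2: (2/487) = +1  (since 487 mod 8 = 7)
  pull out 2: (2/487) = +1  (since 487 mod 8 = 7)
  pull out 2: (2/487) = +1  (since 487 mod 8 = 7)
  pull out 2: (2/487) = +1  (since 487 mod 8 = 7)
  reciprocity: (3/487) -> -(487/3)
  reduce: (1/3)
  (1/3) = 1
Product of signs = -1
(48/487) = -1

-1


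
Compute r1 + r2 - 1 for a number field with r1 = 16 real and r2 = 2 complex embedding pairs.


By Dirichlet's unit theorem:
rank = r1 + r2 - 1
= 16 + 2 - 1
= 17

17


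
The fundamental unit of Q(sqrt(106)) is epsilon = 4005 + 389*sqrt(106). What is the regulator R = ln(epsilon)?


epsilon = 4005 + 389*sqrt(106)
= 8010.0001
R = ln(8010.0001)
= 8.9884

8.9884


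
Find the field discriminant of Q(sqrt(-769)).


For K = Q(sqrt(d)) with d squarefree: disc(K) = d if d = 1 mod 4, and disc(K) = 4d if d = 2 or 3 mod 4.
Here d = -769, and d mod 4 = 3.
d = 3 mod 4, not 1 (O_K = Z[sqrt(d)]), so disc(K) = 4d = 4 * (-769) = -3076

-3076


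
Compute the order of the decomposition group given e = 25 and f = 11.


|D_P| = e * f
= 25 * 11
= 275

275


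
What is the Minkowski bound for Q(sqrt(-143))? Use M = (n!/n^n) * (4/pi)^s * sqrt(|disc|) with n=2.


d = -143, d mod 4 = 1, so disc(K) = d = -143; |disc(K)| = 143
Imaginary quadratic field, so n = 2, s = r2 = 1, r1 = 0
M = (n!/n^n) * (4/pi)^s * sqrt(|disc(K)|) = (2!/2^2) * (4/pi)^1 * sqrt(143)
= 0.5 * 1.273240 * 11.958261
= 7.6129

7.6129


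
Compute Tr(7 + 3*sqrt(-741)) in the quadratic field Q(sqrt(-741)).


Tr(a + b*sqrt(d)) = (a + b*sqrt(d)) + (a - b*sqrt(d)) = 2a
= 2 * (7)
= 14

14


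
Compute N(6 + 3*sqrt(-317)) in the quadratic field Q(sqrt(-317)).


N(a + b*sqrt(d)) = a^2 - d*b^2
= (6)^2 - (-317)*(3)^2
= 36 + 2853
= 2889

2889


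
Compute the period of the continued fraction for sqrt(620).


Run the CF algorithm for sqrt(620).
a_0 = floor(sqrt(620)) = 24; set m_0=0, q_0=1.
Recurrence: m' = q*a - m,  q' = (d - m'^2)/q,  a' = floor((a_0 + m')/q').
  step 1: m=24, q=44, a=1
  step 2: m=20, q=5, a=8
  step 3: m=20, q=44, a=1
  step 4: m=24, q=1, a=48
a_4 = 2*a_0 = 48, so the period closes here.
sqrt(620) = [24; 1, 8, 1, 48]
Period length = 4

4


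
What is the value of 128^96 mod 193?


p = 193 is prime and the exponent is (p-1)/2 = 96, so by Euler's criterion 128^96 = (128/193) = +1 or -1 mod 193.
Compute by square-and-multiply:
  96 = 64 + 32 (binary 1100000)
  Repeated squaring mod 193: 128^1 = 128, 128^2 = 172, 128^4 = 55, 128^8 = 130, 128^16 = 109, 128^32 = 108, 128^64 = 84
  128^96 = 128^64 * 128^32 = 84 * 108 mod 193
    84 * 108 = 9072 = 1 mod 193
  128^96 = 1 mod 193
Result 1: 128 is a quadratic residue mod 193.
128^96 mod 193 = 1

1


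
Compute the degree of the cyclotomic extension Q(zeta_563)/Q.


The degree equals Euler's totient phi(563).
563 = 563
phi(563) = 562

562


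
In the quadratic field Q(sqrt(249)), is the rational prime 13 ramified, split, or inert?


K = Q(sqrt(249)). Since d mod 4 = 1, disc(K) = 249.
Check p | disc: 249 mod 13 = 2.
p does not divide disc. Compute Legendre symbol (d/p):
2^((13-1)/2) mod 13 = -1
(d/p) = -1, so p is inert: (p) stays prime with e=1, f=2, g=1.
Therefore p is inert.

inert


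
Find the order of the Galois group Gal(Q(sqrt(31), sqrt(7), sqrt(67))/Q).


The 3 square roots of distinct primes are multiplicatively independent over Q,
so [K:Q] = 2^3 and Gal(K/Q) is isomorphic to (Z/2Z)^3.
|Gal| = 2^3 = 8

8


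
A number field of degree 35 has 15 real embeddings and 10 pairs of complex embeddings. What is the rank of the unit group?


By Dirichlet's unit theorem:
rank = r1 + r2 - 1
= 15 + 10 - 1
= 24

24


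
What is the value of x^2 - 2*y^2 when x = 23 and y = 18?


x^2 - d*y^2
= 23^2 - 2*18^2
= 529 - 648
= -119

-119


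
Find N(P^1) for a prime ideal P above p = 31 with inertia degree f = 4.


N(P^a) = p^(a*f)
= 31^(1*4)
= 31^4
= 923521

923521


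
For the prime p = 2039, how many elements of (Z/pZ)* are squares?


For prime p, the number of non-zero quadratic residues is (p-1)/2.
= (2039-1)/2
= 1019

1019


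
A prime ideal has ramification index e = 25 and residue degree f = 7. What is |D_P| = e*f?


|D_P| = e * f
= 25 * 7
= 175

175


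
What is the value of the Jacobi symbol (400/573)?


Compute (400/573) via quadratic reciprocity:
  pull out 2: (2/573) = -1  (since 573 mod 8 = 5)
  pull out 2: (2/573) = -1  (since 573 mod 8 = 5)
  pull out 2: (2/573) = -1  (since 573 mod 8 = 5)
  pull out 2: (2/573) = -1  (since 573 mod 8 = 5)
  reciprocity: (25/573) -> +(573/25)
  reduce: (23/25)
  reciprocity: (23/25) -> +(25/23)
  reduce: (2/23)
  pull out 2: (2/23) = +1  (since 23 mod 8 = 7)
  (1/23) = 1
Product of signs = 1

1


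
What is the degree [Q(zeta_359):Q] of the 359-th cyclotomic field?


The degree equals Euler's totient phi(359).
359 = 359
phi(359) = 358

358


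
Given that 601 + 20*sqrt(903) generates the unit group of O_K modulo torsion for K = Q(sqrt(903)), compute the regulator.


epsilon = 601 + 20*sqrt(903)
= 1201.9992
R = ln(1201.9992)
= 7.0917

7.0917


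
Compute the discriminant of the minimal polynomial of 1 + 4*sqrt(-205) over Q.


The element 1 + 4*sqrt(-205) has minimal polynomial:
x^2 - 2*x + 3281
Discriminant = (-2)^2 - 4*(3281)
= 4 - 13124
= -13120

-13120


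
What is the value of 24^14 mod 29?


p = 29 is prime and the exponent is (p-1)/2 = 14, so by Euler's criterion 24^14 = (24/29) = +1 or -1 mod 29.
Compute by square-and-multiply:
  14 = 8 + 4 + 2 (binary 1110)
  Repeated squaring mod 29: 24^1 = 24, 24^2 = 25, 24^4 = 16, 24^8 = 24
  24^14 = 24^8 * 24^4 * 24^2 = 24 * 16 * 25 mod 29
    24 * 16 = 384 = 7 mod 29
    7 * 25 = 175 = 1 mod 29
  24^14 = 1 mod 29
Result 1: 24 is a quadratic residue mod 29.
24^14 mod 29 = 1

1


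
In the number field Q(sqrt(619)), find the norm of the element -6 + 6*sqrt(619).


N(a + b*sqrt(d)) = a^2 - d*b^2
= (-6)^2 - (619)*(6)^2
= 36 - 22284
= -22248

-22248


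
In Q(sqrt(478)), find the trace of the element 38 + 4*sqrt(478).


Tr(a + b*sqrt(d)) = (a + b*sqrt(d)) + (a - b*sqrt(d)) = 2a
= 2 * (38)
= 76

76


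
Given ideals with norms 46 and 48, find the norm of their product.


N(IJ) = N(I) * N(J)
= 46 * 48
= 2208

2208


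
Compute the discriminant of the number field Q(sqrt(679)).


For K = Q(sqrt(d)) with d squarefree: disc(K) = d if d = 1 mod 4, and disc(K) = 4d if d = 2 or 3 mod 4.
Here d = 679, and d mod 4 = 3.
d = 3 mod 4, not 1 (O_K = Z[sqrt(d)]), so disc(K) = 4d = 4 * (679) = 2716

2716


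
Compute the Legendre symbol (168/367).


p = 367 is prime, so compute (168/367) with the reciprocity algorithm (Jacobi-symbol steps: pull out 2s via (2/n), flip via reciprocity, reduce):
  pull out 2: (2/367) = +1  (since 367 mod 8 = 7)
  pull out 2: (2/367) = +1  (since 367 mod 8 = 7)
  pull out 2: (2/367) = +1  (since 367 mod 8 = 7)
  reciprocity: (21/367) -> +(367/21)
  reduce: (10/21)
  pull out 2: (2/21) = -1  (since 21 mod 8 = 5)
  reciprocity: (5/21) -> +(21/5)
  reduce: (1/5)
  (1/5) = 1
Product of signs = -1
(168/367) = -1

-1


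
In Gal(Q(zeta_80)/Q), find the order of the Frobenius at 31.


The Frobenius at p in Gal(Q(zeta_n)/Q) = (Z/nZ)* is the class of p, so its order is ord_80(31), the smallest k >= 1 with 31^k = 1 mod 80.
n = 80 = 2^4 * 5, phi(80) = 32; the order divides phi(n).
Divisors of 32: 1, 2, 4, 8, 16, 32
Repeated squaring mod 80: 31^1 = 31, 31^2 = 1, 31^4 = 1, 31^8 = 1, 31^16 = 1, 31^32 = 1
Test divisors in increasing order:
  k=1: 31^1 = 31 mod 80
  k=2: 31^2 = 1 mod 80  <- first divisor giving 1
Order = 2

2


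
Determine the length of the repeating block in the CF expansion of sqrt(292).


Run the CF algorithm for sqrt(292).
a_0 = floor(sqrt(292)) = 17; set m_0=0, q_0=1.
Recurrence: m' = q*a - m,  q' = (d - m'^2)/q,  a' = floor((a_0 + m')/q').
  step 1: m=17, q=3, a=11
  step 2: m=16, q=12, a=2
  step 3: m=8, q=19, a=1
  step 4: m=11, q=9, a=3
  step 5: m=16, q=4, a=8
  step 6: m=16, q=9, a=3
  step 7: m=11, q=19, a=1
  step 8: m=8, q=12, a=2
  step 9: m=16, q=3, a=11
  step 10: m=17, q=1, a=34
a_10 = 2*a_0 = 34, so the period closes here.
sqrt(292) = [17; 11, 2, 1, 3, 8, 3, 1, 2, 11, 34]
Period length = 10

10
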